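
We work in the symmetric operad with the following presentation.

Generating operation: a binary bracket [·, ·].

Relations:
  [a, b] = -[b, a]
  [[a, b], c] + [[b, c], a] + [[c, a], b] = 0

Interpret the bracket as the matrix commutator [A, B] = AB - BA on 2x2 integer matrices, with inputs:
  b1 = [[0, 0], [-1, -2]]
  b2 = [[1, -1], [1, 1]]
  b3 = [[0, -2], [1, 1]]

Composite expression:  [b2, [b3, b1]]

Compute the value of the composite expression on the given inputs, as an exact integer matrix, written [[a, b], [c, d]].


[b3, b1] = [[2, 4], [1, -2]]
[b2, [b3, b1]] = [[-5, 4], [4, 5]]

[[-5, 4], [4, 5]]


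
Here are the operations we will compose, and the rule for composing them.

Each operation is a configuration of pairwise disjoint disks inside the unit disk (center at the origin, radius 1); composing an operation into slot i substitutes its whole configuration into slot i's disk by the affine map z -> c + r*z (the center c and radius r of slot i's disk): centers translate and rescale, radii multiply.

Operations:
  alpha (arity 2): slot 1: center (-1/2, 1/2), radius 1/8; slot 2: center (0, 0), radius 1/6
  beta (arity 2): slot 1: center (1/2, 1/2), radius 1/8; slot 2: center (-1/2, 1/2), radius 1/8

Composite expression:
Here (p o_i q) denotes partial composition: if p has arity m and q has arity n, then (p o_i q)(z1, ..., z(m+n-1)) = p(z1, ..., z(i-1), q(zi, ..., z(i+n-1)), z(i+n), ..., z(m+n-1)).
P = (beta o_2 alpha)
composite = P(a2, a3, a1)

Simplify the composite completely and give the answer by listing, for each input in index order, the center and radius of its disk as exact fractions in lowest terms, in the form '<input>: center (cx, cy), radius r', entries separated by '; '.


Follow each a-input down from beta: c' goes to c + r*c', radius to r*r'.
a2: after 1 affine step, its disk has center (1/2, 1/2), radius 1/8
a3: after 2 affine steps, its disk has center (-9/16, 9/16), radius 1/64
a1: after 2 affine steps, its disk has center (-1/2, 1/2), radius 1/48

a1: center (-1/2, 1/2), radius 1/48; a2: center (1/2, 1/2), radius 1/8; a3: center (-9/16, 9/16), radius 1/64


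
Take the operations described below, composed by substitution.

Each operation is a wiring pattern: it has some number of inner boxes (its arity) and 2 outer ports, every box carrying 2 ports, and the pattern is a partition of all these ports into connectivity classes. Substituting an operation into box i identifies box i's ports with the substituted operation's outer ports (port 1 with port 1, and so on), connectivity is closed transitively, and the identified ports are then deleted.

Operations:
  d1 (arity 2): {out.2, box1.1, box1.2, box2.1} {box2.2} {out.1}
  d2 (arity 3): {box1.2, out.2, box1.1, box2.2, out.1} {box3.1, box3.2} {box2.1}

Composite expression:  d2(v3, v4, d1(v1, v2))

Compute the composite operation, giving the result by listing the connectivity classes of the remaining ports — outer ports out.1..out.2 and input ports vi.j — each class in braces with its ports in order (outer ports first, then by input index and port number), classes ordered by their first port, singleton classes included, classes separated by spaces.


{out.1, out.2, v3.1, v3.2, v4.2} {v1.1, v1.2, v2.1} {v2.2} {v4.1}


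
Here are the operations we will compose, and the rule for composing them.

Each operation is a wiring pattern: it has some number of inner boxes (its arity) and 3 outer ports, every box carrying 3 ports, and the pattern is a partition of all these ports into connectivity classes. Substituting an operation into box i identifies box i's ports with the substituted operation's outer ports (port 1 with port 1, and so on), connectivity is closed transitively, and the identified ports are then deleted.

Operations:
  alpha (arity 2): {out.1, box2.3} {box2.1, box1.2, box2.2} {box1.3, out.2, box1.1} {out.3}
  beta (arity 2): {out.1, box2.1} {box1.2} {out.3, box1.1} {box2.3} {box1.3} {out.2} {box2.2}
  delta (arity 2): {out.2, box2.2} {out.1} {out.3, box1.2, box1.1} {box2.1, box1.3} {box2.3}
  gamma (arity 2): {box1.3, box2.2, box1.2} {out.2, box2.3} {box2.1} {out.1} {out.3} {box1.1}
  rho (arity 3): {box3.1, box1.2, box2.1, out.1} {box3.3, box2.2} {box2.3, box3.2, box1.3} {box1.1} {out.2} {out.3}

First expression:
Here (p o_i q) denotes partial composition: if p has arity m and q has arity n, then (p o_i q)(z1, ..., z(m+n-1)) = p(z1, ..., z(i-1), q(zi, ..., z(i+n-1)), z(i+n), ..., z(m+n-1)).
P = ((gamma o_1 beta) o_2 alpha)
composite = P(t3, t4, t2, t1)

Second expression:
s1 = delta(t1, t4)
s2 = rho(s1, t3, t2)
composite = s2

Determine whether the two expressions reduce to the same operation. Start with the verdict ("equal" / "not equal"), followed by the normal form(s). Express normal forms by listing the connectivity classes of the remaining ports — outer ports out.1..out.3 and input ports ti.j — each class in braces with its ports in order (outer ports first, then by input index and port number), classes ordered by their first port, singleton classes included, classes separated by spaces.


not equal; first: {out.1} {out.2, t1.3} {out.3} {t1.1} {t1.2, t3.1} {t2.1, t2.2, t4.2} {t2.3} {t3.2} {t3.3} {t4.1, t4.3}; second: {out.1, t2.1, t3.1, t4.2} {out.2} {out.3} {t1.1, t1.2, t2.2, t3.3} {t1.3, t4.1} {t2.3, t3.2} {t4.3}

The first composite normalizes to {out.1} {out.2, t1.3} {out.3} {t1.1} {t1.2, t3.1} {t2.1, t2.2, t4.2} {t2.3} {t3.2} {t3.3} {t4.1, t4.3}
The second composite normalizes to {out.1, t2.1, t3.1, t4.2} {out.2} {out.3} {t1.1, t1.2, t2.2, t3.3} {t1.3, t4.1} {t2.3, t3.2} {t4.3}
Different reductions; not equal.


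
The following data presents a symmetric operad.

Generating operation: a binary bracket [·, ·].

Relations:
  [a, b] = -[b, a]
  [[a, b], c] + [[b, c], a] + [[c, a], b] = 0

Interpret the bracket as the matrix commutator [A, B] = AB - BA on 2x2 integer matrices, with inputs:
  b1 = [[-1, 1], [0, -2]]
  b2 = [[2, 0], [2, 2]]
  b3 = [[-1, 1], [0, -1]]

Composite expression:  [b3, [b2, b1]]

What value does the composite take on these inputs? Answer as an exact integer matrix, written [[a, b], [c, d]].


[b2, b1] = [[-2, 0], [2, 2]]
[b3, [b2, b1]] = [[2, 4], [0, -2]]

[[2, 4], [0, -2]]


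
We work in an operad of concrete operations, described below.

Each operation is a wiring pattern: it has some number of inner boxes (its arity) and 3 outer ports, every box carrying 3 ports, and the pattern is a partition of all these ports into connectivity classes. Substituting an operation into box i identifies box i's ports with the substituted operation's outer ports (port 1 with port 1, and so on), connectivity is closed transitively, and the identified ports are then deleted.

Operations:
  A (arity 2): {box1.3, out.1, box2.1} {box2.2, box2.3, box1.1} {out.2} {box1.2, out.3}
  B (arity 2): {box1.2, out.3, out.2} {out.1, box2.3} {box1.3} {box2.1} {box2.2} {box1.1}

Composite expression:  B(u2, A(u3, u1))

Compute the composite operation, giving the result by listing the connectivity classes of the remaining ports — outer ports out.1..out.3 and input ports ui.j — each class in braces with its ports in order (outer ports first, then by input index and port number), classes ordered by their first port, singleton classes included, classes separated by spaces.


{out.1, u3.2} {out.2, out.3, u2.2} {u1.1, u3.3} {u1.2, u1.3, u3.1} {u2.1} {u2.3}

Treat the ports identified at B as solder joints: merge, then drop.
after A, the pattern on (u3, u1) reads {out.1, u1.1, u3.3} {out.2} {out.3, u3.2} {u1.2, u1.3, u3.1} (out.j = its outer ports)
after B, the pattern on (u2, u3, u1) reads {out.1, u3.2} {out.2, out.3, u2.2} {u1.1, u3.3} {u1.2, u1.3, u3.1} {u2.1} {u2.3} (out.j = its outer ports)


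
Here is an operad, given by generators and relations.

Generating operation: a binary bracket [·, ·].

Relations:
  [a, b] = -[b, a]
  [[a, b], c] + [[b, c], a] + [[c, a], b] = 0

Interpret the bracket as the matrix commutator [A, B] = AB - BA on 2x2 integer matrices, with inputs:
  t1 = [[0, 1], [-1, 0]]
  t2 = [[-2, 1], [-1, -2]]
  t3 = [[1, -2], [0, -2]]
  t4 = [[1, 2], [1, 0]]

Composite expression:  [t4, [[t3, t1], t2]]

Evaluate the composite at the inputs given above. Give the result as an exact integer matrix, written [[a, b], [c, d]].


[[4, 28], [-16, -4]]

[t3, t1] = [[2, 3], [3, -2]]
[[t3, t1], t2] = [[-6, 4], [4, 6]]
[t4, [[t3, t1], t2]] = [[4, 28], [-16, -4]]


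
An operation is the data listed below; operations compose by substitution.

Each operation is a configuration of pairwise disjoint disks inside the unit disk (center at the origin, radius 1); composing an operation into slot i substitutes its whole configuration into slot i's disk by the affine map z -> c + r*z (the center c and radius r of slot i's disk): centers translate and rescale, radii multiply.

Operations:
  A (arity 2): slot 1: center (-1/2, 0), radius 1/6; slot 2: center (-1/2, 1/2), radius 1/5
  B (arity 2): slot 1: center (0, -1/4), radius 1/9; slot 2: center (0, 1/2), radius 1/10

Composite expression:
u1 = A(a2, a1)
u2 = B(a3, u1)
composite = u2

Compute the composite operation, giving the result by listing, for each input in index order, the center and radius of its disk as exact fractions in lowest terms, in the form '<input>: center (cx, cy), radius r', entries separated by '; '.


Nesting under B composes maps z -> c + r*z down each a-path.
for a3, the 1-step affine chain lands on center (0, -1/4), radius 1/9
for a2, the 2-step affine chain lands on center (-1/20, 1/2), radius 1/60
for a1, the 2-step affine chain lands on center (-1/20, 11/20), radius 1/50

a1: center (-1/20, 11/20), radius 1/50; a2: center (-1/20, 1/2), radius 1/60; a3: center (0, -1/4), radius 1/9


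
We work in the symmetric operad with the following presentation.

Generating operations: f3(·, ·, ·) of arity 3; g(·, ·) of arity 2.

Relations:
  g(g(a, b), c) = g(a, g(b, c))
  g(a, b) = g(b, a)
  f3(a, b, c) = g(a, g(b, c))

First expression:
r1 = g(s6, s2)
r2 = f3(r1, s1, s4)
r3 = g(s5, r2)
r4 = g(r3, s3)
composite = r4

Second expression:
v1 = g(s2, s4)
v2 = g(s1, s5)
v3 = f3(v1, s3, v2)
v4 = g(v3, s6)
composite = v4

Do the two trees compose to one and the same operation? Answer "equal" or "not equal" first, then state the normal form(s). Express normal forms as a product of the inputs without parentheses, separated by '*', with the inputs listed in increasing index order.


In normal form, the first expression is s1 * s2 * s3 * s4 * s5 * s6
In normal form, the second expression is s1 * s2 * s3 * s4 * s5 * s6
Identical normal forms: equal.

equal — both sides give s1 * s2 * s3 * s4 * s5 * s6


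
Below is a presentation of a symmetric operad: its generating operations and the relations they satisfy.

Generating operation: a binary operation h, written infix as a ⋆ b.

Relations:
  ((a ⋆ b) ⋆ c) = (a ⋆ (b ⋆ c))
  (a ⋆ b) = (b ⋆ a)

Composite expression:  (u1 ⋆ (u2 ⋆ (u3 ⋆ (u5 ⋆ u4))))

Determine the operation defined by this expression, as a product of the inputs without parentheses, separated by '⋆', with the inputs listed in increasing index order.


u1 ⋆ u2 ⋆ u3 ⋆ u4 ⋆ u5

Reordering under h is free, so list the u-inputs canonically.
(u5 ⋆ u4) flattens to u5 ⋆ u4
(u3 ⋆ (u5 ⋆ u4)) flattens to u3 ⋆ u5 ⋆ u4
(u2 ⋆ (u3 ⋆ (u5 ⋆ u4))) flattens to u2 ⋆ u3 ⋆ u5 ⋆ u4
(u1 ⋆ (u2 ⋆ (u3 ⋆ (u5 ⋆ u4)))) flattens to u1 ⋆ u2 ⋆ u3 ⋆ u5 ⋆ u4
the factors in increasing index order: u1 ⋆ u2 ⋆ u3 ⋆ u4 ⋆ u5


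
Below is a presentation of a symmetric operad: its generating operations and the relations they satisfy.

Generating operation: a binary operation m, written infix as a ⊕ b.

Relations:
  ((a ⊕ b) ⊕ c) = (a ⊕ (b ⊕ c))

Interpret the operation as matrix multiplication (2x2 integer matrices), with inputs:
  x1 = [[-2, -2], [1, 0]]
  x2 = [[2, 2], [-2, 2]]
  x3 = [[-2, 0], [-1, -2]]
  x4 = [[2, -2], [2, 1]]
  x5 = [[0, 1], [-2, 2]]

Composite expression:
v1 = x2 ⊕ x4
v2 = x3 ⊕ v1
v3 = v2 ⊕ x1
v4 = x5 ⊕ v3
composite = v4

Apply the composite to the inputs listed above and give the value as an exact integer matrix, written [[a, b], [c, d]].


[[6, 16], [-60, -32]]

(x2 ⊕ x4) = [[8, -2], [0, 6]]
(x3 ⊕ (x2 ⊕ x4)) = [[-16, 4], [-8, -10]]
((x3 ⊕ (x2 ⊕ x4)) ⊕ x1) = [[36, 32], [6, 16]]
(x5 ⊕ ((x3 ⊕ (x2 ⊕ x4)) ⊕ x1)) = [[6, 16], [-60, -32]]


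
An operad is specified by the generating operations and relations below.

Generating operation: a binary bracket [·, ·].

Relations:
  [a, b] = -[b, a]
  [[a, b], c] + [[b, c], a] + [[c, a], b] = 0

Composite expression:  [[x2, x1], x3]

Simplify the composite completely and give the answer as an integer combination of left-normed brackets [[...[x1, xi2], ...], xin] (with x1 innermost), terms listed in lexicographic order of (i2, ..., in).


Skip Jacobi rewriting: expand, keep x1-initial words, read off terms.
Composite bracket: [[x2, x1], x3]
Full expansion: 4 signed words from ab - ba (2^2 = 4).
Coefficients come from the x1-initial words:
  x1x2x3 appears with sign -1, giving the term -[[x1, x2], x3]

-[[x1, x2], x3]


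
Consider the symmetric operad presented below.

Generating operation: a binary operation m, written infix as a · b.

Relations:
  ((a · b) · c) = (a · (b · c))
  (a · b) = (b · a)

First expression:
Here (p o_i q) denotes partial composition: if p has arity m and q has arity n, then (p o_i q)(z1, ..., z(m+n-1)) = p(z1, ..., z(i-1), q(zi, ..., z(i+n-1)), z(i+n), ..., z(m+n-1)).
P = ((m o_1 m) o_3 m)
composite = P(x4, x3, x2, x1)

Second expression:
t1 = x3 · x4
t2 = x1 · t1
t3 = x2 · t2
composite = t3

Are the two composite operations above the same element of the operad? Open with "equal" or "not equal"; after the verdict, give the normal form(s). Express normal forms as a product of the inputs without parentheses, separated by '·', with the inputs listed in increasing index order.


Normal form of the first expression: x1 · x2 · x3 · x4
Normal form of the second expression: x1 · x2 · x3 · x4
The forms coincide; equal.

equal — both sides give x1 · x2 · x3 · x4


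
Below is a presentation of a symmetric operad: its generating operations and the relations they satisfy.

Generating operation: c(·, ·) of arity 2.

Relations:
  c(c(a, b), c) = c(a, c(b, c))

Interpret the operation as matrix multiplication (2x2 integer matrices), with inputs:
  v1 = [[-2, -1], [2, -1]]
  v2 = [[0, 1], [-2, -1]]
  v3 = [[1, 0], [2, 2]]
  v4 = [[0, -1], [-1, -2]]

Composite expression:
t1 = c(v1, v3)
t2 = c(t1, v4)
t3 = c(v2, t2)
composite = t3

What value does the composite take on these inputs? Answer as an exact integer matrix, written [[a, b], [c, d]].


[[2, 4], [-6, -20]]

c(v1, v3) = [[-4, -2], [0, -2]]
c(c(v1, v3), v4) = [[2, 8], [2, 4]]
c(v2, c(c(v1, v3), v4)) = [[2, 4], [-6, -20]]


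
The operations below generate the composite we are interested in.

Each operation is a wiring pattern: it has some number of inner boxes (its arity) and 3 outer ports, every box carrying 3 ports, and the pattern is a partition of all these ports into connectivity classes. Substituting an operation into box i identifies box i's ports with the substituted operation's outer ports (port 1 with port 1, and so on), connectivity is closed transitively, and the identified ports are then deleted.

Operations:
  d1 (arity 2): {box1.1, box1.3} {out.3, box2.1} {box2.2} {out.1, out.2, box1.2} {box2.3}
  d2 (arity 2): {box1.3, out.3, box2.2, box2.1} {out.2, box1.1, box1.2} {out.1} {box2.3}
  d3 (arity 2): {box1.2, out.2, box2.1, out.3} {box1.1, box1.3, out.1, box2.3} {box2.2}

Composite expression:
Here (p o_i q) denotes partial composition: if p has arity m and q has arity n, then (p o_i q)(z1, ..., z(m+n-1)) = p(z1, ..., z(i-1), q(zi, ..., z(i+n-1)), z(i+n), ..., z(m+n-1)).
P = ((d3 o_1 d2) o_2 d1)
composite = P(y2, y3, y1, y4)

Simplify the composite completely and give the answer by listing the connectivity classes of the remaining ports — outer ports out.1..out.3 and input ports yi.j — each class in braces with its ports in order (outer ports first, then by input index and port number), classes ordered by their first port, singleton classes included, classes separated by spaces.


{out.1, y2.3, y3.2, y4.3} {out.2, out.3, y2.1, y2.2, y4.1} {y1.1} {y1.2} {y1.3} {y3.1, y3.3} {y4.2}

Reachability decides: close wires over d3-identified ports.
after d1, the pattern on (y3, y1) reads {out.1, out.2, y3.2} {out.3, y1.1} {y1.2} {y1.3} {y3.1, y3.3} (out.j = its outer ports)
after d2, the pattern on (y2, y3, y1) reads {out.1} {out.2, y2.1, y2.2} {out.3, y2.3, y3.2} {y1.1} {y1.2} {y1.3} {y3.1, y3.3} (out.j = its outer ports)
after d3, the pattern on (y2, y3, y1, y4) reads {out.1, y2.3, y3.2, y4.3} {out.2, out.3, y2.1, y2.2, y4.1} {y1.1} {y1.2} {y1.3} {y3.1, y3.3} {y4.2} (out.j = its outer ports)


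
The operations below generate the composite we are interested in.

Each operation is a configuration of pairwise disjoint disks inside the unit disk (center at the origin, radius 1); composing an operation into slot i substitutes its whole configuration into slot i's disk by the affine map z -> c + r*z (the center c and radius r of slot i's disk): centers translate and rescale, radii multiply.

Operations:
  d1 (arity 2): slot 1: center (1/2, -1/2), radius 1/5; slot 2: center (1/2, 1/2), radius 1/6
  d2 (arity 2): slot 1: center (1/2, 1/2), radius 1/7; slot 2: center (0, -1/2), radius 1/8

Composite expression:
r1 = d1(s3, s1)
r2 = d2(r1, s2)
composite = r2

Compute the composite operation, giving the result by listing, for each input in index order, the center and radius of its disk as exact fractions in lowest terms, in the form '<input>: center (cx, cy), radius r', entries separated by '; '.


Affine substitution under d2: radii multiply and s-centers shift.
tracing s3 down its 2-map path: center (4/7, 3/7), radius 1/35
tracing s1 down its 2-map path: center (4/7, 4/7), radius 1/42
tracing s2 down its 1-map path: center (0, -1/2), radius 1/8

s1: center (4/7, 4/7), radius 1/42; s2: center (0, -1/2), radius 1/8; s3: center (4/7, 3/7), radius 1/35


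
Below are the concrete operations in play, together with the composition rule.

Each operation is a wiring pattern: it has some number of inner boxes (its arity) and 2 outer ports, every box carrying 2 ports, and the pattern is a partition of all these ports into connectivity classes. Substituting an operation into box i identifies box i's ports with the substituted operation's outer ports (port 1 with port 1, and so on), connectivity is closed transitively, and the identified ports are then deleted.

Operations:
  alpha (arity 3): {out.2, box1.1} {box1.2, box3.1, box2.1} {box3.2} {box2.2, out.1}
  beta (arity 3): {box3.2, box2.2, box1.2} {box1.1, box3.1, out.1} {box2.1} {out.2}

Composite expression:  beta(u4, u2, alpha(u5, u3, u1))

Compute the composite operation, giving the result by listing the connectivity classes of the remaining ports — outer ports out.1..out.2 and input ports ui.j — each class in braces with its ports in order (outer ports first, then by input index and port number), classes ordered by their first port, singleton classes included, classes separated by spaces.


{out.1, u3.2, u4.1} {out.2} {u1.1, u3.1, u5.2} {u1.2} {u2.1} {u2.2, u4.2, u5.1}

Substituting into beta glues patterns; closure does the rest.
the subtree at alpha composes to {out.1, u3.2} {out.2, u5.1} {u1.1, u3.1, u5.2} {u1.2} on (u5, u3, u1); out.j = own outer ports
the subtree at beta composes to {out.1, u3.2, u4.1} {out.2} {u1.1, u3.1, u5.2} {u1.2} {u2.1} {u2.2, u4.2, u5.1} on (u4, u2, u5, u3, u1); out.j = own outer ports


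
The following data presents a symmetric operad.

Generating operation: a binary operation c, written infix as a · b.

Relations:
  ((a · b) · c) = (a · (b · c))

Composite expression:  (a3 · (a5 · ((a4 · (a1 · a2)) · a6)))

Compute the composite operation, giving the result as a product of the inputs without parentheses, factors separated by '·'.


a3 · a5 · a4 · a1 · a2 · a6

Key point: c is associative — brackets drop, the a-order remains.
(a1 · a2) spells out as a1 · a2
(a4 · (a1 · a2)) spells out as a4 · a1 · a2
((a4 · (a1 · a2)) · a6) spells out as a4 · a1 · a2 · a6
(a5 · ((a4 · (a1 · a2)) · a6)) spells out as a5 · a4 · a1 · a2 · a6
(a3 · (a5 · ((a4 · (a1 · a2)) · a6))) spells out as a3 · a5 · a4 · a1 · a2 · a6


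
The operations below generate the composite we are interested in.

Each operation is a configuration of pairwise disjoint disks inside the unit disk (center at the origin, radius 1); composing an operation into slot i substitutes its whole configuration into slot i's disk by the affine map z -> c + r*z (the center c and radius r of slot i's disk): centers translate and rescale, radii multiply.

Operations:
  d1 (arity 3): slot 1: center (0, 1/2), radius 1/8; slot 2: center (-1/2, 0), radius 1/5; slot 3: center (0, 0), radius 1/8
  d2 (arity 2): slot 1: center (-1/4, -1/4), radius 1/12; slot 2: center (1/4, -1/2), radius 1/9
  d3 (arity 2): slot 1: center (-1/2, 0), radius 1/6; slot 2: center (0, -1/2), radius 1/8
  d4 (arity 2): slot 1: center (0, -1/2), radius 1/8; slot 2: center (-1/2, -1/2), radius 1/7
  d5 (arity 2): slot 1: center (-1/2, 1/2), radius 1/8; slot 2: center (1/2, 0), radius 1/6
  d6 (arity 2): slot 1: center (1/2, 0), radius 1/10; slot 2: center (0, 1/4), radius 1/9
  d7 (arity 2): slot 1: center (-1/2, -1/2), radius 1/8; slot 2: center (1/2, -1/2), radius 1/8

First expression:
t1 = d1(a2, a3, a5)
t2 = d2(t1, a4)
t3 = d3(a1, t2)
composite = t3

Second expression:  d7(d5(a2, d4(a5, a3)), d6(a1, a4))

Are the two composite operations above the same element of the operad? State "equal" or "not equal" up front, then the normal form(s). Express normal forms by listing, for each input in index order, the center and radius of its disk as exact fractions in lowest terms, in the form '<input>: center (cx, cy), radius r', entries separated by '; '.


not equal — first a1: center (-1/2, 0), radius 1/6; a2: center (-1/32, -101/192), radius 1/768; a3: center (-7/192, -17/32), radius 1/480; a4: center (1/32, -9/16), radius 1/72; a5: center (-1/32, -17/32), radius 1/768, second a1: center (9/16, -1/2), radius 1/80; a2: center (-9/16, -7/16), radius 1/64; a3: center (-43/96, -49/96), radius 1/336; a4: center (1/2, -15/32), radius 1/72; a5: center (-7/16, -49/96), radius 1/384

The first composite normalizes to a1: center (-1/2, 0), radius 1/6; a2: center (-1/32, -101/192), radius 1/768; a3: center (-7/192, -17/32), radius 1/480; a4: center (1/32, -9/16), radius 1/72; a5: center (-1/32, -17/32), radius 1/768
The second composite normalizes to a1: center (9/16, -1/2), radius 1/80; a2: center (-9/16, -7/16), radius 1/64; a3: center (-43/96, -49/96), radius 1/336; a4: center (1/2, -15/32), radius 1/72; a5: center (-7/16, -49/96), radius 1/384
They disagree, so not equal.


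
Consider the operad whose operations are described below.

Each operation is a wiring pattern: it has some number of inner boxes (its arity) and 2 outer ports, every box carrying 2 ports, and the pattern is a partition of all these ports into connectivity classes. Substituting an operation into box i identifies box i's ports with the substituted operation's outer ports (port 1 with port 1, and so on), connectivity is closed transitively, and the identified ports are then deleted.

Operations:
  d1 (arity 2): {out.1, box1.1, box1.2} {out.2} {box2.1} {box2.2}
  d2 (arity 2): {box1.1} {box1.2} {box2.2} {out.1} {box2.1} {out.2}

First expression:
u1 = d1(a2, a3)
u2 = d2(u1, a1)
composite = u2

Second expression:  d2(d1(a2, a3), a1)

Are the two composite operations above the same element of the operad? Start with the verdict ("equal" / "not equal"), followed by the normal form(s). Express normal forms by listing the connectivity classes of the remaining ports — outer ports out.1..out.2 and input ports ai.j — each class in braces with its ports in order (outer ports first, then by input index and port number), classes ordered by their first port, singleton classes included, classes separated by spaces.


equal; the common form is {out.1} {out.2} {a1.1} {a1.2} {a2.1, a2.2} {a3.1} {a3.2}

The first expression, normalized: {out.1} {out.2} {a1.1} {a1.2} {a2.1, a2.2} {a3.1} {a3.2}
The second expression, normalized: {out.1} {out.2} {a1.1} {a1.2} {a2.1, a2.2} {a3.1} {a3.2}
The normal forms match — equal.


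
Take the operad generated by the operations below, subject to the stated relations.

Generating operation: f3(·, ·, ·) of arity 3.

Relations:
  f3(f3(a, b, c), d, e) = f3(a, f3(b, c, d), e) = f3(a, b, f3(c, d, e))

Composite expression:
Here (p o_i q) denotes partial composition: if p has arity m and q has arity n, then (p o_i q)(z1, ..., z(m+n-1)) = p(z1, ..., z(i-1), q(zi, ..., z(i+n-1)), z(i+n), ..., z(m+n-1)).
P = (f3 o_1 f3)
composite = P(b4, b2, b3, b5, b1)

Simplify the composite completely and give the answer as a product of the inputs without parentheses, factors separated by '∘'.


b4 ∘ b2 ∘ b3 ∘ b5 ∘ b1


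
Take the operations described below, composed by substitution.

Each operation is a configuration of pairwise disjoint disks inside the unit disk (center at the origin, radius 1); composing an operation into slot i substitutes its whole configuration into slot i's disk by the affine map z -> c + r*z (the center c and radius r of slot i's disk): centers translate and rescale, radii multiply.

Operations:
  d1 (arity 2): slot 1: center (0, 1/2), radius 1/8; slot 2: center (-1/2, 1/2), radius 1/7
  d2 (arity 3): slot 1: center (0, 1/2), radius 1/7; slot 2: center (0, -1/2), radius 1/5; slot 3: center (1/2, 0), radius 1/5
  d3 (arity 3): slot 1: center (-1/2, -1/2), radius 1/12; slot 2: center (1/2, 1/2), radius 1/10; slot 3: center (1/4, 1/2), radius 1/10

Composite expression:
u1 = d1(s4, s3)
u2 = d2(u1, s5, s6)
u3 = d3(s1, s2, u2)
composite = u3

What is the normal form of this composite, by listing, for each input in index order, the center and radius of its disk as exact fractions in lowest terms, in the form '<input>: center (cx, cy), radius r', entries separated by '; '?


Only the slot chain above each s matters under d3; compose those maps.
input s1: applying the 1 nested substitution gives center (-1/2, -1/2), radius 1/12
input s2: applying the 1 nested substitution gives center (1/2, 1/2), radius 1/10
input s4: applying the 3 nested substitutions gives center (1/4, 39/70), radius 1/560
input s3: applying the 3 nested substitutions gives center (17/70, 39/70), radius 1/490
input s5: applying the 2 nested substitutions gives center (1/4, 9/20), radius 1/50
input s6: applying the 2 nested substitutions gives center (3/10, 1/2), radius 1/50

s1: center (-1/2, -1/2), radius 1/12; s2: center (1/2, 1/2), radius 1/10; s3: center (17/70, 39/70), radius 1/490; s4: center (1/4, 39/70), radius 1/560; s5: center (1/4, 9/20), radius 1/50; s6: center (3/10, 1/2), radius 1/50


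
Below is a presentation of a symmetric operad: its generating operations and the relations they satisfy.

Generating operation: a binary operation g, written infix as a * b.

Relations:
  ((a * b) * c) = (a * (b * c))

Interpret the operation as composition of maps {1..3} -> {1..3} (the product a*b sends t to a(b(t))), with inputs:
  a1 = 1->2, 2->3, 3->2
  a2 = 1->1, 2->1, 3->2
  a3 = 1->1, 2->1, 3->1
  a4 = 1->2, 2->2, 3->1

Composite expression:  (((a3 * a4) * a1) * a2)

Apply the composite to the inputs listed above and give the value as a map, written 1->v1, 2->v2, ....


1->1, 2->1, 3->1


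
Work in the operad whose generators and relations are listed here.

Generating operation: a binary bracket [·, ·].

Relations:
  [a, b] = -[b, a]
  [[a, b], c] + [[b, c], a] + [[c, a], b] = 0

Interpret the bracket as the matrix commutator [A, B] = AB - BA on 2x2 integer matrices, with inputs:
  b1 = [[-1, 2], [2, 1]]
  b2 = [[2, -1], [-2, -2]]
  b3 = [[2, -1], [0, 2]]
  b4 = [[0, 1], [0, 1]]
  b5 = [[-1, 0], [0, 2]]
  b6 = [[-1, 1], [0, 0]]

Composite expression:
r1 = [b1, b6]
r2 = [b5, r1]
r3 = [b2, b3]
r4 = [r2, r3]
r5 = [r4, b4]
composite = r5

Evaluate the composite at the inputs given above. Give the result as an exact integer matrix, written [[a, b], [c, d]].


[[-24, -48], [-24, 24]]


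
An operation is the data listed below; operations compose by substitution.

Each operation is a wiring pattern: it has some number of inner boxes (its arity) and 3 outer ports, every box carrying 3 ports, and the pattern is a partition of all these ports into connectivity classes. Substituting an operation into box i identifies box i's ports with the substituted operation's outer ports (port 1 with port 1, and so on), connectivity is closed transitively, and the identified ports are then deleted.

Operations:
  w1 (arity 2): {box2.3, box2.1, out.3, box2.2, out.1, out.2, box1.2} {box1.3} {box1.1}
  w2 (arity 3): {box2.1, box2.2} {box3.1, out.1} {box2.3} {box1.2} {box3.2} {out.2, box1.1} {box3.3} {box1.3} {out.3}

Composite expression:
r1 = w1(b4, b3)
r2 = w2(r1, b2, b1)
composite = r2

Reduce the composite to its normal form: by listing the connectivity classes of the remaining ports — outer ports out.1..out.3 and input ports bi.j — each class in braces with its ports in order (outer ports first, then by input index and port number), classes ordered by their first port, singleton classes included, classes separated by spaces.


Substituting into w2 glues patterns; closure does the rest.
w1 over (b4, b3) gives {out.1, out.2, out.3, b3.1, b3.2, b3.3, b4.2} {b4.1} {b4.3}, out.j being that stage's outer ports
w2 over (b4, b3, b2, b1) gives {out.1, b1.1} {out.2, b3.1, b3.2, b3.3, b4.2} {out.3} {b1.2} {b1.3} {b2.1, b2.2} {b2.3} {b4.1} {b4.3}, out.j being that stage's outer ports

{out.1, b1.1} {out.2, b3.1, b3.2, b3.3, b4.2} {out.3} {b1.2} {b1.3} {b2.1, b2.2} {b2.3} {b4.1} {b4.3}


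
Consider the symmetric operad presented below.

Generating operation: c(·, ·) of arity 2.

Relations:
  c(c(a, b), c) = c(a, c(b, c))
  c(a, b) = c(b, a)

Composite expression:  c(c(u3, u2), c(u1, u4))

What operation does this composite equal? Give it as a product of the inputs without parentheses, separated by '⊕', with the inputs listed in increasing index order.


Key point: c commutes, so take the u-inputs in any fixed order.
c(u3, u2) linearizes to u3 ⊕ u2
c(u1, u4) linearizes to u1 ⊕ u4
c(c(u3, u2), c(u1, u4)) linearizes to u3 ⊕ u2 ⊕ u1 ⊕ u4
sorting the factors by input index: u1 ⊕ u2 ⊕ u3 ⊕ u4

u1 ⊕ u2 ⊕ u3 ⊕ u4


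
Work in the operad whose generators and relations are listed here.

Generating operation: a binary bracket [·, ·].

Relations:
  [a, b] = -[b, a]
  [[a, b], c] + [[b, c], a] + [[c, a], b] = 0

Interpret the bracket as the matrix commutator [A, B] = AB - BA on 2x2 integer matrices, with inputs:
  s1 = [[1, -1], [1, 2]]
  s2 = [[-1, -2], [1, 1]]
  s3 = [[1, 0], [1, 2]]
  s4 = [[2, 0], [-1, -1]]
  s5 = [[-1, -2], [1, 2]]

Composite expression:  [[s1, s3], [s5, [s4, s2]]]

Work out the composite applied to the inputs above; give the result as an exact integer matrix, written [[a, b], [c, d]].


[s1, s3] = [[-1, -1], [0, 1]]
[s4, s2] = [[-2, -6], [-1, 2]]
[s5, [s4, s2]] = [[8, 10], [-7, -8]]
[[s1, s3], [s5, [s4, s2]]] = [[7, -4], [-14, -7]]

[[7, -4], [-14, -7]]


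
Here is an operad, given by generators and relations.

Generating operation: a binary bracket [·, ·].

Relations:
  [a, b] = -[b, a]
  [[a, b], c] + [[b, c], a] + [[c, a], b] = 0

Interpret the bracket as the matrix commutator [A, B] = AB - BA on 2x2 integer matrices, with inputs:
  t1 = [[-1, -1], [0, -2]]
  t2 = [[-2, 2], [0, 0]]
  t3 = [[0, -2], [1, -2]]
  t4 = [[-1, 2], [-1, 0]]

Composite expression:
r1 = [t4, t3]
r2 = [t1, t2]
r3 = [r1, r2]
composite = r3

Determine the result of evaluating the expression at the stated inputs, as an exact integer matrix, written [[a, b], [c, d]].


[[0, 0], [0, 0]]

[t4, t3] = [[0, -2], [-1, 0]]
[t1, t2] = [[0, 0], [0, 0]]
[[t4, t3], [t1, t2]] = [[0, 0], [0, 0]]


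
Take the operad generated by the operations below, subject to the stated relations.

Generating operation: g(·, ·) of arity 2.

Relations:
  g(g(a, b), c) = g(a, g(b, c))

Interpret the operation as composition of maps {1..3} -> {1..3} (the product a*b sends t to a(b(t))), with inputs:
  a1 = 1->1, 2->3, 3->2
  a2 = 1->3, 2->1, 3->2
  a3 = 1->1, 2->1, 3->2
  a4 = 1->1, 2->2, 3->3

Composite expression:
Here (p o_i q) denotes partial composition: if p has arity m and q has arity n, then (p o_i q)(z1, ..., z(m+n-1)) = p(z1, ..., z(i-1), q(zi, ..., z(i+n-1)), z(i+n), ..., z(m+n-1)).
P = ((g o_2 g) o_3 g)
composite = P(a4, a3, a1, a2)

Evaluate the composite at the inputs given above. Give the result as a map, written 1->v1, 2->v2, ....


1->1, 2->1, 3->2

g(a1, a2) = 1->2, 2->1, 3->3
g(a3, g(a1, a2)) = 1->1, 2->1, 3->2
g(a4, g(a3, g(a1, a2))) = 1->1, 2->1, 3->2


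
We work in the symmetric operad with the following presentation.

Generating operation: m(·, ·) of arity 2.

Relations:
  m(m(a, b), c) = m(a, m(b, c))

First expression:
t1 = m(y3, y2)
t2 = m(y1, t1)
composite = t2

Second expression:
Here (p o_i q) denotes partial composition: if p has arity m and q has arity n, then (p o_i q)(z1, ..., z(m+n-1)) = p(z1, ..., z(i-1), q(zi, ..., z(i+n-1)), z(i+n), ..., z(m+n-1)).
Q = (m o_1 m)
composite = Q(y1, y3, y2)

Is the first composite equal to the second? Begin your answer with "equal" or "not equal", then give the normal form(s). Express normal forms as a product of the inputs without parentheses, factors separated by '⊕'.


equal; the common form is y1 ⊕ y3 ⊕ y2


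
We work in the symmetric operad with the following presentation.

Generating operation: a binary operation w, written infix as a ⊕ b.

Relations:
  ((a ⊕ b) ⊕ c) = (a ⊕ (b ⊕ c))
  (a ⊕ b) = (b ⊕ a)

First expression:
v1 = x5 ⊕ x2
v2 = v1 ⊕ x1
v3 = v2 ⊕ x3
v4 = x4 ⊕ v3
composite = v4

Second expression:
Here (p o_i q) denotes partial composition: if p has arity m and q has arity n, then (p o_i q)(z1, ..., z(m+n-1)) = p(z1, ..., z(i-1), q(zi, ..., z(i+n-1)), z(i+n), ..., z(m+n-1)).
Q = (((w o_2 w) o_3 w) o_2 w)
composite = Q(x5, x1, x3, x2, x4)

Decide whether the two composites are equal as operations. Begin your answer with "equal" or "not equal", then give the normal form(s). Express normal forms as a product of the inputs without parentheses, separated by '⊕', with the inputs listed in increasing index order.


Reducing the first expression gives x1 ⊕ x2 ⊕ x3 ⊕ x4 ⊕ x5
Reducing the second expression gives x1 ⊕ x2 ⊕ x3 ⊕ x4 ⊕ x5
The forms coincide; equal.

equal; both compose to x1 ⊕ x2 ⊕ x3 ⊕ x4 ⊕ x5


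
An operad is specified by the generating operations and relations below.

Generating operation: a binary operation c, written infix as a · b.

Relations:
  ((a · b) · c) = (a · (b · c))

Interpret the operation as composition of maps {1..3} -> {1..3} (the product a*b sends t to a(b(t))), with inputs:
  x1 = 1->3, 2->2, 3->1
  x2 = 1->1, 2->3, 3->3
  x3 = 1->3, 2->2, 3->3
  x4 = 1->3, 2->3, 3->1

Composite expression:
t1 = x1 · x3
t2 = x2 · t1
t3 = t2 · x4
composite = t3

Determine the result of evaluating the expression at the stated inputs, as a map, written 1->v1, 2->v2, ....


1->1, 2->1, 3->1

(x1 · x3) = 1->1, 2->2, 3->1
(x2 · (x1 · x3)) = 1->1, 2->3, 3->1
((x2 · (x1 · x3)) · x4) = 1->1, 2->1, 3->1


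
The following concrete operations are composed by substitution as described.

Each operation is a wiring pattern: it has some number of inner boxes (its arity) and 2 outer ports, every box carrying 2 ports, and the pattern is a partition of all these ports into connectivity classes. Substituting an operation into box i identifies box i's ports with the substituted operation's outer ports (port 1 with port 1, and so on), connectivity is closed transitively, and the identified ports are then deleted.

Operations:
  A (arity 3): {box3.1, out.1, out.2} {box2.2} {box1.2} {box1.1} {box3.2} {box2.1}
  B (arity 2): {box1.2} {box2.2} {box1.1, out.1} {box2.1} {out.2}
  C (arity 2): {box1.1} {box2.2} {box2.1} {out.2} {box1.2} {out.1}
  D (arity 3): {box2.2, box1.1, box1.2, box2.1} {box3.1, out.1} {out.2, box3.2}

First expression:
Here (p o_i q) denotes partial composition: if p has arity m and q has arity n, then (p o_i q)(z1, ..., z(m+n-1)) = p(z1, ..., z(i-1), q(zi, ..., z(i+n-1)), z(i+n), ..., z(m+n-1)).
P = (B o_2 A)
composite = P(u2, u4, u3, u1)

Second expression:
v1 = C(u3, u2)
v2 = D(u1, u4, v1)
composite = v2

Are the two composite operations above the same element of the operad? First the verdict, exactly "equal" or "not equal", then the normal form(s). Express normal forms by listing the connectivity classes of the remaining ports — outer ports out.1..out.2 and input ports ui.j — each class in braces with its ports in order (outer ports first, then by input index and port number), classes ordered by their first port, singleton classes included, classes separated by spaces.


Reducing the first expression gives {out.1, u2.1} {out.2} {u1.1} {u1.2} {u2.2} {u3.1} {u3.2} {u4.1} {u4.2}
Reducing the second expression gives {out.1} {out.2} {u1.1, u1.2, u4.1, u4.2} {u2.1} {u2.2} {u3.1} {u3.2}
The forms do not match — not equal.

not equal — first {out.1, u2.1} {out.2} {u1.1} {u1.2} {u2.2} {u3.1} {u3.2} {u4.1} {u4.2}, second {out.1} {out.2} {u1.1, u1.2, u4.1, u4.2} {u2.1} {u2.2} {u3.1} {u3.2}


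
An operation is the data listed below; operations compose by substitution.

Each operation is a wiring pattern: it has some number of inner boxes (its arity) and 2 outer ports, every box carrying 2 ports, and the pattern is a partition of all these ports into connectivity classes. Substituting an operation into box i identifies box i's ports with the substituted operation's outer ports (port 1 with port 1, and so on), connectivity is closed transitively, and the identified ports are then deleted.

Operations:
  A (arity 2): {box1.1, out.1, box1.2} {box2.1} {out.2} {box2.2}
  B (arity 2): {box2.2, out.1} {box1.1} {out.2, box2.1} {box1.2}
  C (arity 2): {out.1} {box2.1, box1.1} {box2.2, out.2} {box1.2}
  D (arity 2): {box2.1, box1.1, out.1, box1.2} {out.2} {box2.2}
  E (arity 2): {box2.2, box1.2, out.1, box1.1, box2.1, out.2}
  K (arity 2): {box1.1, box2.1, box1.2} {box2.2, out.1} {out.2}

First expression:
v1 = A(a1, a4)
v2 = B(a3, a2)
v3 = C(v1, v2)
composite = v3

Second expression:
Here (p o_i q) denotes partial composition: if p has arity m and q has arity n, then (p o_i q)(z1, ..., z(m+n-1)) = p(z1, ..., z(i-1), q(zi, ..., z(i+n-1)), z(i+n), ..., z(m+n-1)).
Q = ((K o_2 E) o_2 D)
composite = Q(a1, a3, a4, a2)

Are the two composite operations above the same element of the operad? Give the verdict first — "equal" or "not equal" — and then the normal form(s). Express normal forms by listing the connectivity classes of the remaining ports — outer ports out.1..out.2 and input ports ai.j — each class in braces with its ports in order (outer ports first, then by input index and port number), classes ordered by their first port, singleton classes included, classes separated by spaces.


not equal — first {out.1} {out.2, a2.1} {a1.1, a1.2, a2.2} {a3.1} {a3.2} {a4.1} {a4.2}, second {out.1, a1.1, a1.2, a2.1, a2.2, a3.1, a3.2, a4.1} {out.2} {a4.2}

The first composite normalizes to {out.1} {out.2, a2.1} {a1.1, a1.2, a2.2} {a3.1} {a3.2} {a4.1} {a4.2}
The second composite normalizes to {out.1, a1.1, a1.2, a2.1, a2.2, a3.1, a3.2, a4.1} {out.2} {a4.2}
The normal forms differ: not equal.


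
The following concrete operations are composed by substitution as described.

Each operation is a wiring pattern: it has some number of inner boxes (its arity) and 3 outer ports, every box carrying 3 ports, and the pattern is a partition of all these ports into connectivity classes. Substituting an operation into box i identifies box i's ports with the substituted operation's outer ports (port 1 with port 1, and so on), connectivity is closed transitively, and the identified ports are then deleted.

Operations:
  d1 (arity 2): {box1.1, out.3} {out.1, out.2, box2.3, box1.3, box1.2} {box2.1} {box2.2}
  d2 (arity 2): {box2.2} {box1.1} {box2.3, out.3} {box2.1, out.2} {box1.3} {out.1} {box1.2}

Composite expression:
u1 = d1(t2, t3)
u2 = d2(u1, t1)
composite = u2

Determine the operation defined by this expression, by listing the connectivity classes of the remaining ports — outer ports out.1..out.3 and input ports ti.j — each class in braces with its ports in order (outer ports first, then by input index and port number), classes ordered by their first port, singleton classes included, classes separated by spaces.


{out.1} {out.2, t1.1} {out.3, t1.3} {t1.2} {t2.1} {t2.2, t2.3, t3.3} {t3.1} {t3.2}

Two ports join when wires chain via d2-identified ports.
stage d1: inputs (t2, t3), connectivity {out.1, out.2, t2.2, t2.3, t3.3} {out.3, t2.1} {t3.1} {t3.2}, out.j its boundary
stage d2: inputs (t2, t3, t1), connectivity {out.1} {out.2, t1.1} {out.3, t1.3} {t1.2} {t2.1} {t2.2, t2.3, t3.3} {t3.1} {t3.2}, out.j its boundary
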